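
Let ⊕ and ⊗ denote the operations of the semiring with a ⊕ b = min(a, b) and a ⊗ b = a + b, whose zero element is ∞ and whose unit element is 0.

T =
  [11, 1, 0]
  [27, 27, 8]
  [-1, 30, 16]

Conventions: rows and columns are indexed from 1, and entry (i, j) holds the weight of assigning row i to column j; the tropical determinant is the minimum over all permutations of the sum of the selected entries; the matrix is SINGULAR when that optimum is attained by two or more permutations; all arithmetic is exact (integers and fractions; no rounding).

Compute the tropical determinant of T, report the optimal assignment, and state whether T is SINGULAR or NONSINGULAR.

σ = (1, 2, 3): 11 + 27 + 16 = 54
σ = (1, 3, 2): 11 + 8 + 30 = 49
σ = (2, 1, 3): 1 + 27 + 16 = 44
σ = (2, 3, 1): 1 + 8 + (-1) = 8
σ = (3, 1, 2): 0 + 27 + 30 = 57
σ = (3, 2, 1): 0 + 27 + (-1) = 26
Optimal value attained by: σ = (2, 3, 1).
Answer: det⊕(T) = 8; verdict: NONSINGULAR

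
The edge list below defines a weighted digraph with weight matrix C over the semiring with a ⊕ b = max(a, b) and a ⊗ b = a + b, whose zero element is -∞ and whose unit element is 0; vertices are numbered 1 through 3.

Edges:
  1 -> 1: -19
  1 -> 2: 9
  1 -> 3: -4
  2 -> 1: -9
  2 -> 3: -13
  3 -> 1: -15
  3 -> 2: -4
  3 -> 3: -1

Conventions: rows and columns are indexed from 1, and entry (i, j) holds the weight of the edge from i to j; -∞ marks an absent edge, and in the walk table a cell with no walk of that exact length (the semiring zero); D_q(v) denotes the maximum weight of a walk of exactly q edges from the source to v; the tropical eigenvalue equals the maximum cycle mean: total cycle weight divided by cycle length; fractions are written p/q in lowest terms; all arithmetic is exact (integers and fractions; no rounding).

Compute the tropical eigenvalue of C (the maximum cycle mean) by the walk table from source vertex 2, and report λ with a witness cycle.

q=0: [-∞, 0, -∞]
q=1: [-9, -∞, -13]
q=2: [-28, 0, -13]
q=3: [-9, -17, -13]
Optimal cycle mean attained by: cycle 1->2->1, total 9 + (-9), length 2.
Answer: λ = 0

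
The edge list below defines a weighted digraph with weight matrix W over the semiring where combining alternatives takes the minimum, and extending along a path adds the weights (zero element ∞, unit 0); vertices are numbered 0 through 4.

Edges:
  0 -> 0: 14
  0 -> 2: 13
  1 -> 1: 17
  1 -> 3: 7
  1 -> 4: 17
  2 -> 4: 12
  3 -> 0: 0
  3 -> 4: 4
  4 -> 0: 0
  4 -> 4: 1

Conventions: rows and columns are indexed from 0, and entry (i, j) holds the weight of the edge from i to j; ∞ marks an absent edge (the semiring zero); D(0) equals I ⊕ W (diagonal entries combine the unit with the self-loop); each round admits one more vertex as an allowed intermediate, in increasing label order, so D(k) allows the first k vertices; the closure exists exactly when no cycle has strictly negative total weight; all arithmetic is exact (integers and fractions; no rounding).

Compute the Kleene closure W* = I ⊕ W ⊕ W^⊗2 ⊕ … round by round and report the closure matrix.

D(0):
  [0, ∞, 13, ∞, ∞]
  [∞, 0, ∞, 7, 17]
  [∞, ∞, 0, ∞, 12]
  [0, ∞, ∞, 0, 4]
  [0, ∞, ∞, ∞, 0]
D(1):
  [0, ∞, 13, ∞, ∞]
  [∞, 0, ∞, 7, 17]
  [∞, ∞, 0, ∞, 12]
  [0, ∞, 13, 0, 4]
  [0, ∞, 13, ∞, 0]
D(2):
  [0, ∞, 13, ∞, ∞]
  [∞, 0, ∞, 7, 17]
  [∞, ∞, 0, ∞, 12]
  [0, ∞, 13, 0, 4]
  [0, ∞, 13, ∞, 0]
D(3):
  [0, ∞, 13, ∞, 25]
  [∞, 0, ∞, 7, 17]
  [∞, ∞, 0, ∞, 12]
  [0, ∞, 13, 0, 4]
  [0, ∞, 13, ∞, 0]
D(4):
  [0, ∞, 13, ∞, 25]
  [7, 0, 20, 7, 11]
  [∞, ∞, 0, ∞, 12]
  [0, ∞, 13, 0, 4]
  [0, ∞, 13, ∞, 0]
D(5):
  [0, ∞, 13, ∞, 25]
  [7, 0, 20, 7, 11]
  [12, ∞, 0, ∞, 12]
  [0, ∞, 13, 0, 4]
  [0, ∞, 13, ∞, 0]
Answer: W* = [[0, ∞, 13, ∞, 25], [7, 0, 20, 7, 11], [12, ∞, 0, ∞, 12], [0, ∞, 13, 0, 4], [0, ∞, 13, ∞, 0]]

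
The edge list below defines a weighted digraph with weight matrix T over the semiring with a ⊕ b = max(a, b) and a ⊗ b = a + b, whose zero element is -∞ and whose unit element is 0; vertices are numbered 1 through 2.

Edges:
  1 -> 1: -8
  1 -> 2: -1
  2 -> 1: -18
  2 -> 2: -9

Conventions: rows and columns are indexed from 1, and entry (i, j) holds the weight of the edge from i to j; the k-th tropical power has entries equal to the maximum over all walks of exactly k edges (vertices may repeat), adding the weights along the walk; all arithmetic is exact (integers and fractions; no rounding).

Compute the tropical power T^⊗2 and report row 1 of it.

T^⊗2:
  [-16, -9]
  [-26, -18]
Answer: row 1 of T^⊗2 = [-16, -9]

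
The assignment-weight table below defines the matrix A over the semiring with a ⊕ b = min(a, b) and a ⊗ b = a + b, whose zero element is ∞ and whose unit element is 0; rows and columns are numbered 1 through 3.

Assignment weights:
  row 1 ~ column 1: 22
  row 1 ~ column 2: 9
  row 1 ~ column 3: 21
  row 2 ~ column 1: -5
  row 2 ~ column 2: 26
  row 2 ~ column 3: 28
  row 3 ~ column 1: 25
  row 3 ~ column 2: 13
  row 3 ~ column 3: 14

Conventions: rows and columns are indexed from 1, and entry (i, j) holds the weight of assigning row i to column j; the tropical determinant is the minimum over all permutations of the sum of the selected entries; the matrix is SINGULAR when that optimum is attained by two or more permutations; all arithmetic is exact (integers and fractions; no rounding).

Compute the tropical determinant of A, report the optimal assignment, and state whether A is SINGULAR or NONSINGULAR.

σ = (1, 2, 3): 22 + 26 + 14 = 62
σ = (1, 3, 2): 22 + 28 + 13 = 63
σ = (2, 1, 3): 9 + (-5) + 14 = 18
σ = (2, 3, 1): 9 + 28 + 25 = 62
σ = (3, 1, 2): 21 + (-5) + 13 = 29
σ = (3, 2, 1): 21 + 26 + 25 = 72
Optimal value attained by: σ = (2, 1, 3).
Answer: det⊕(A) = 18; verdict: NONSINGULAR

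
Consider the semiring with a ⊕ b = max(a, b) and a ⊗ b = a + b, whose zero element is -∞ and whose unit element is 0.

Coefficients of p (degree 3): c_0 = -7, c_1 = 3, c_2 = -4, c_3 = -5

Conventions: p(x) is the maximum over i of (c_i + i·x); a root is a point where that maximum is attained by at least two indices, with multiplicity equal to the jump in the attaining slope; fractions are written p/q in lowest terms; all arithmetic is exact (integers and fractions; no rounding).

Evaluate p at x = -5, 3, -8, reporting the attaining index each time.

p(-5) = max(-7+0·(-5)=-7, 3+1·(-5)=-2, -4+2·(-5)=-14, -5+3·(-5)=-20) = -2 (attained by i=1)
p(3) = max(-7+0·3=-7, 3+1·3=6, -4+2·3=2, -5+3·3=4) = 6 (attained by i=1)
p(-8) = max(-7+0·(-8)=-7, 3+1·(-8)=-5, -4+2·(-8)=-20, -5+3·(-8)=-29) = -5 (attained by i=1)
Answer: p(-5) = -2; p(3) = 6; p(-8) = -5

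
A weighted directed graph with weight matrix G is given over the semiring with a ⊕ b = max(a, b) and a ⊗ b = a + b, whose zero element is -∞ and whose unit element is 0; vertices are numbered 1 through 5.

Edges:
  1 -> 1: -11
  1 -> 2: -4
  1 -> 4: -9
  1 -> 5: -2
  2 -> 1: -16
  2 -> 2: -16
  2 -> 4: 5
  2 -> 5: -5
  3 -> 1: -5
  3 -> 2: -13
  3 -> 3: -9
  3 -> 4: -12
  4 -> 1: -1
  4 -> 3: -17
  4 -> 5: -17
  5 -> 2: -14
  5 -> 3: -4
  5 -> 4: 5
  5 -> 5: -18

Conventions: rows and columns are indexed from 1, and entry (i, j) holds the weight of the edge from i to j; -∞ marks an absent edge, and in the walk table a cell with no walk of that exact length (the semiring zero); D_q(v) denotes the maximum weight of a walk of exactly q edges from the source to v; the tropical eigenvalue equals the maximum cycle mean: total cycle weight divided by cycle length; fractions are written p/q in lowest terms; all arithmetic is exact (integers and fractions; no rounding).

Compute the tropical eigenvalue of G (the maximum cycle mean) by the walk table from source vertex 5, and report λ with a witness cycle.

q=0: [-∞, -∞, -∞, -∞, 0]
q=1: [-∞, -14, -4, 5, -18]
q=2: [4, -17, -12, -9, -12]
q=3: [-7, 0, -16, -5, 2]
q=4: [-6, -11, -2, 7, -5]
q=5: [6, -10, -9, 0, -8]
Optimal cycle mean attained by: cycle 1->5->4->1, total (-2) + 5 + (-1), length 3.
Answer: λ = 2/3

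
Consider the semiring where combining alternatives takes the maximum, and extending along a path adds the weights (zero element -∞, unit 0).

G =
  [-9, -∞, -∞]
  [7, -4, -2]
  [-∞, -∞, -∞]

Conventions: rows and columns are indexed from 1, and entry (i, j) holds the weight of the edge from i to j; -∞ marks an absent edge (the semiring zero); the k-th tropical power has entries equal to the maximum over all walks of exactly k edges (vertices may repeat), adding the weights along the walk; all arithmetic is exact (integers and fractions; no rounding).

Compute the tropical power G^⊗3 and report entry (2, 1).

G^⊗2:
  [-18, -∞, -∞]
  [3, -8, -6]
  [-∞, -∞, -∞]
G^⊗3:
  [-27, -∞, -∞]
  [-1, -12, -10]
  [-∞, -∞, -∞]
Key observation: the optimum is the walk 2->2->2->1, with weight (-4) + (-4) + 7 = -1.
Optimal value attained by: walk 2->2->2->1.
Answer: (G^⊗3)[2][1] = -1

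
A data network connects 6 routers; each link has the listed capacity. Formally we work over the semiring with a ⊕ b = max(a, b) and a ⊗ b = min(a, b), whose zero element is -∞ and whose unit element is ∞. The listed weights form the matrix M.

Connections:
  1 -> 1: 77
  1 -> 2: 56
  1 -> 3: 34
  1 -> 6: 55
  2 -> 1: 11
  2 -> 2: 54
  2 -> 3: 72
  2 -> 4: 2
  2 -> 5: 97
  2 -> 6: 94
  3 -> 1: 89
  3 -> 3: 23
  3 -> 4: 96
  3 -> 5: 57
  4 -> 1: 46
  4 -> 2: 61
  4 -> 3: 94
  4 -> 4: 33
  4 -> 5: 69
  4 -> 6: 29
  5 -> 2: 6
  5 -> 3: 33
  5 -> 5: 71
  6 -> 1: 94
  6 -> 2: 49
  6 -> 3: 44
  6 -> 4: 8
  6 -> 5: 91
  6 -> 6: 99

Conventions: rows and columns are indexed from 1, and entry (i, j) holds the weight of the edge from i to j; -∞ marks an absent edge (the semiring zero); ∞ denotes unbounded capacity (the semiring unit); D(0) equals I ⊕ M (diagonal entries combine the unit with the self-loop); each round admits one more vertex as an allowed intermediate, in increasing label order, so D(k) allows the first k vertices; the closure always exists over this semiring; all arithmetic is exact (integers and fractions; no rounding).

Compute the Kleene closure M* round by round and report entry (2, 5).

D(0):
  [∞, 56, 34, -∞, -∞, 55]
  [11, ∞, 72, 2, 97, 94]
  [89, -∞, ∞, 96, 57, -∞]
  [46, 61, 94, ∞, 69, 29]
  [-∞, 6, 33, -∞, ∞, -∞]
  [94, 49, 44, 8, 91, ∞]
D(1):
  [∞, 56, 34, -∞, -∞, 55]
  [11, ∞, 72, 2, 97, 94]
  [89, 56, ∞, 96, 57, 55]
  [46, 61, 94, ∞, 69, 46]
  [-∞, 6, 33, -∞, ∞, -∞]
  [94, 56, 44, 8, 91, ∞]
D(2):
  [∞, 56, 56, 2, 56, 56]
  [11, ∞, 72, 2, 97, 94]
  [89, 56, ∞, 96, 57, 56]
  [46, 61, 94, ∞, 69, 61]
  [6, 6, 33, 2, ∞, 6]
  [94, 56, 56, 8, 91, ∞]
D(3):
  [∞, 56, 56, 56, 56, 56]
  [72, ∞, 72, 72, 97, 94]
  [89, 56, ∞, 96, 57, 56]
  [89, 61, 94, ∞, 69, 61]
  [33, 33, 33, 33, ∞, 33]
  [94, 56, 56, 56, 91, ∞]
D(4):
  [∞, 56, 56, 56, 56, 56]
  [72, ∞, 72, 72, 97, 94]
  [89, 61, ∞, 96, 69, 61]
  [89, 61, 94, ∞, 69, 61]
  [33, 33, 33, 33, ∞, 33]
  [94, 56, 56, 56, 91, ∞]
D(5):
  [∞, 56, 56, 56, 56, 56]
  [72, ∞, 72, 72, 97, 94]
  [89, 61, ∞, 96, 69, 61]
  [89, 61, 94, ∞, 69, 61]
  [33, 33, 33, 33, ∞, 33]
  [94, 56, 56, 56, 91, ∞]
D(6):
  [∞, 56, 56, 56, 56, 56]
  [94, ∞, 72, 72, 97, 94]
  [89, 61, ∞, 96, 69, 61]
  [89, 61, 94, ∞, 69, 61]
  [33, 33, 33, 33, ∞, 33]
  [94, 56, 56, 56, 91, ∞]
Answer: M*[2][5] = 97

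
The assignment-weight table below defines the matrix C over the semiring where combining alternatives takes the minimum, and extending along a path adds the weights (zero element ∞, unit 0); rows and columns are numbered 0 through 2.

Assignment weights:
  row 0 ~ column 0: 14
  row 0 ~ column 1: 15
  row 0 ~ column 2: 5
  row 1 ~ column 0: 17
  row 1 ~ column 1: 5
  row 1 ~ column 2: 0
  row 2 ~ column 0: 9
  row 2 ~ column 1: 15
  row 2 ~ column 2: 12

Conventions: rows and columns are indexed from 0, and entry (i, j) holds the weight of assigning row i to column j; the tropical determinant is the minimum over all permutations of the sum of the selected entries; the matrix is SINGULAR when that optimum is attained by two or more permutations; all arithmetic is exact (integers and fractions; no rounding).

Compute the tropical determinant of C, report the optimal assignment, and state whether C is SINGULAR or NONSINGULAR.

σ = (0, 1, 2): 14 + 5 + 12 = 31
σ = (0, 2, 1): 14 + 0 + 15 = 29
σ = (1, 0, 2): 15 + 17 + 12 = 44
σ = (1, 2, 0): 15 + 0 + 9 = 24
σ = (2, 0, 1): 5 + 17 + 15 = 37
σ = (2, 1, 0): 5 + 5 + 9 = 19
Optimal value attained by: σ = (2, 1, 0).
Answer: det⊕(C) = 19; verdict: NONSINGULAR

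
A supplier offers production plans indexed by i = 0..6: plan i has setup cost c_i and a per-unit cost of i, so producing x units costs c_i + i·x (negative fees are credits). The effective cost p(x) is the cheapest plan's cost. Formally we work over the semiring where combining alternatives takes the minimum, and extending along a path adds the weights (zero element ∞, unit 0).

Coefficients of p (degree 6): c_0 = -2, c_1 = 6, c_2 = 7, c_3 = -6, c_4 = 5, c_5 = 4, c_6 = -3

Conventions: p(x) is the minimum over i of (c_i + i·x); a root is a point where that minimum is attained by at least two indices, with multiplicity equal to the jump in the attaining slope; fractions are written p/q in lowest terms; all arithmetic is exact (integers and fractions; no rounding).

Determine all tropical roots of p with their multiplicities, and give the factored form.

hull edge (i=0, c=-2) to (i=3, c=-6): slope -4/3, span 3
hull edge (i=3, c=-6) to (i=6, c=-3): slope 1, span 3
Factored form: p(x) = -3 ⊗ (x ⊕ (-1)) ⊗ (x ⊕ (-1)) ⊗ (x ⊕ (-1)) ⊗ (x ⊕ 4/3) ⊗ (x ⊕ 4/3) ⊗ (x ⊕ 4/3)
Answer: roots = -1 (mult 3), 4/3 (mult 3)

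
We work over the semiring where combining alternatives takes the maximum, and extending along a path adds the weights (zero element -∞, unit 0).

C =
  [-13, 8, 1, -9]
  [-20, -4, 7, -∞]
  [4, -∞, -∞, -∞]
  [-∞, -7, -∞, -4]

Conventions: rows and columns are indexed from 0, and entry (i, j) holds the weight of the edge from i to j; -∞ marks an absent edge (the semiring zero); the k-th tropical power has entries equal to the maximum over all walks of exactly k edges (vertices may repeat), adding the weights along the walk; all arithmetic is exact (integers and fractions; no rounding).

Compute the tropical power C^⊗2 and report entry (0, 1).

C^⊗2:
  [5, 4, 15, -13]
  [11, -8, 3, -29]
  [-9, 12, 5, -5]
  [-27, -11, 0, -8]
Key observation: the optimum is the walk 0->1->1, with weight 8 + (-4) = 4.
Optimal value attained by: walk 0->1->1.
Answer: (C^⊗2)[0][1] = 4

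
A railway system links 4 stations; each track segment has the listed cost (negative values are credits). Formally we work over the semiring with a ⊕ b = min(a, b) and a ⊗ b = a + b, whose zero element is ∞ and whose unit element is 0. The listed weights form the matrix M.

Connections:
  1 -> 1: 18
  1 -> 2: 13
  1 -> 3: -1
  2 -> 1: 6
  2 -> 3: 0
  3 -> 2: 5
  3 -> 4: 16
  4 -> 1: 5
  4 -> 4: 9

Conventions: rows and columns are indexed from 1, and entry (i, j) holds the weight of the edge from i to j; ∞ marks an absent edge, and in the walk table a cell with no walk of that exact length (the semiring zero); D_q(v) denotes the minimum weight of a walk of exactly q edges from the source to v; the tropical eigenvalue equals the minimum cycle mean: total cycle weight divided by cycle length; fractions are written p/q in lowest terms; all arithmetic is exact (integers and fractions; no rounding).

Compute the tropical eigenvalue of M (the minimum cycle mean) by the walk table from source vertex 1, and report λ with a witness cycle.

q=0: [0, ∞, ∞, ∞]
q=1: [18, 13, -1, ∞]
q=2: [19, 4, 13, 15]
q=3: [10, 18, 4, 24]
q=4: [24, 9, 9, 20]
Optimal cycle mean attained by: cycle 2->3->2, total 0 + 5, length 2.
Answer: λ = 5/2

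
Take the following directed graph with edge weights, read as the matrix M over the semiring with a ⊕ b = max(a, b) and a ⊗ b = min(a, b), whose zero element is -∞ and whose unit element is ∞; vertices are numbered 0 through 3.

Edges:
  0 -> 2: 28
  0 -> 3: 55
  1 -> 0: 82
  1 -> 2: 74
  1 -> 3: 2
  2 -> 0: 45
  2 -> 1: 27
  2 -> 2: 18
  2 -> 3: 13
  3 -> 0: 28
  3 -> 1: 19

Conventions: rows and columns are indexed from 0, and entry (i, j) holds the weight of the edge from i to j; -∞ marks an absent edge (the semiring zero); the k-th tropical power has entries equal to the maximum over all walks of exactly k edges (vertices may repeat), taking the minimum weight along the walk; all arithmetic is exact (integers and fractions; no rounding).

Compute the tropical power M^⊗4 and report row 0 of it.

M^⊗2:
  [28, 27, 18, 13]
  [45, 27, 28, 55]
  [27, 18, 28, 45]
  [19, -∞, 28, 28]
M^⊗3:
  [27, 18, 28, 28]
  [28, 27, 28, 45]
  [28, 27, 27, 27]
  [28, 27, 19, 19]
M^⊗4:
  [28, 27, 27, 27]
  [28, 27, 28, 28]
  [27, 27, 28, 28]
  [27, 19, 28, 28]
Answer: row 0 of M^⊗4 = [28, 27, 27, 27]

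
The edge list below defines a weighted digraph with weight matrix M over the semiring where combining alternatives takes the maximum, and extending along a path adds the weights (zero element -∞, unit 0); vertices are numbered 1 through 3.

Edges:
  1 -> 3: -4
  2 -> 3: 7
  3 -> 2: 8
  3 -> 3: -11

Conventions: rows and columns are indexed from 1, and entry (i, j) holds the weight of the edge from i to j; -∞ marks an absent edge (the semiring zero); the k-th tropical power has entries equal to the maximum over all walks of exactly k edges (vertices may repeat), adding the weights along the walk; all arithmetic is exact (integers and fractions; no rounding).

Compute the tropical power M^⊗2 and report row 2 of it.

M^⊗2:
  [-∞, 4, -15]
  [-∞, 15, -4]
  [-∞, -3, 15]
Answer: row 2 of M^⊗2 = [-∞, 15, -4]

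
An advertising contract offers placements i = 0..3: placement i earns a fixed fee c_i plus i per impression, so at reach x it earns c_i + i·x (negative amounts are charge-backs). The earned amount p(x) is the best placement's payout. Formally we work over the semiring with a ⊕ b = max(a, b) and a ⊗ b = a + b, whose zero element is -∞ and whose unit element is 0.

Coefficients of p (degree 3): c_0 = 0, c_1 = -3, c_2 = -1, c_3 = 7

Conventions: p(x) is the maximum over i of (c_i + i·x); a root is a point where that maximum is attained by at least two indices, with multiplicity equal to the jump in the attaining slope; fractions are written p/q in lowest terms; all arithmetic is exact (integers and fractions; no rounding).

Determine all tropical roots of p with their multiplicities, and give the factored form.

hull edge (i=0, c=0) to (i=3, c=7): slope 7/3, span 3
Factored form: p(x) = 7 ⊗ (x ⊕ (-7/3)) ⊗ (x ⊕ (-7/3)) ⊗ (x ⊕ (-7/3))
Answer: roots = -7/3 (mult 3)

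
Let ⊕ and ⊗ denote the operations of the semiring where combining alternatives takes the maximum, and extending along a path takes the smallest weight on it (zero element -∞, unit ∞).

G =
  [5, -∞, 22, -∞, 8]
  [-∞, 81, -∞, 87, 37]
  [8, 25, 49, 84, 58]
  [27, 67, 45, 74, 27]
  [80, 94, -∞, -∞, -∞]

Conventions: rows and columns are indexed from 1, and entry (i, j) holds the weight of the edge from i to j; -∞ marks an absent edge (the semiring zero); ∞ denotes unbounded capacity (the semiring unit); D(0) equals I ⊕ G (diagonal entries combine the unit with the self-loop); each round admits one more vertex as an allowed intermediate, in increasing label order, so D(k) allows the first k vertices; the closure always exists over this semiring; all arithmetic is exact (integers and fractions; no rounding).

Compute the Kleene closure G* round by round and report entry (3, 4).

D(0):
  [∞, -∞, 22, -∞, 8]
  [-∞, ∞, -∞, 87, 37]
  [8, 25, ∞, 84, 58]
  [27, 67, 45, ∞, 27]
  [80, 94, -∞, -∞, ∞]
D(1):
  [∞, -∞, 22, -∞, 8]
  [-∞, ∞, -∞, 87, 37]
  [8, 25, ∞, 84, 58]
  [27, 67, 45, ∞, 27]
  [80, 94, 22, -∞, ∞]
D(2):
  [∞, -∞, 22, -∞, 8]
  [-∞, ∞, -∞, 87, 37]
  [8, 25, ∞, 84, 58]
  [27, 67, 45, ∞, 37]
  [80, 94, 22, 87, ∞]
D(3):
  [∞, 22, 22, 22, 22]
  [-∞, ∞, -∞, 87, 37]
  [8, 25, ∞, 84, 58]
  [27, 67, 45, ∞, 45]
  [80, 94, 22, 87, ∞]
D(4):
  [∞, 22, 22, 22, 22]
  [27, ∞, 45, 87, 45]
  [27, 67, ∞, 84, 58]
  [27, 67, 45, ∞, 45]
  [80, 94, 45, 87, ∞]
D(5):
  [∞, 22, 22, 22, 22]
  [45, ∞, 45, 87, 45]
  [58, 67, ∞, 84, 58]
  [45, 67, 45, ∞, 45]
  [80, 94, 45, 87, ∞]
Answer: G*[3][4] = 84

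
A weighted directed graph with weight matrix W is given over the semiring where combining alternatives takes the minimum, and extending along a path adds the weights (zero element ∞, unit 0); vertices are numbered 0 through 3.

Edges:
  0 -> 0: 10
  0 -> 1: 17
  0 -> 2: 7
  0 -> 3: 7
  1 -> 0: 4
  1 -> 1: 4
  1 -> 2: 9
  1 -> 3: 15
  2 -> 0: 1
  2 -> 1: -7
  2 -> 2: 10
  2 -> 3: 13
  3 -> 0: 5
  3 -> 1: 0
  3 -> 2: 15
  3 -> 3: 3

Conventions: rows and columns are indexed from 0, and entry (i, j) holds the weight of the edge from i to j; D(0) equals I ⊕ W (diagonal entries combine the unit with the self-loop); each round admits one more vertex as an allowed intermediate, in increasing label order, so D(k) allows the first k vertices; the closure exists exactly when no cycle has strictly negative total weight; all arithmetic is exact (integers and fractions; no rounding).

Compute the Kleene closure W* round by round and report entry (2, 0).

D(0):
  [0, 17, 7, 7]
  [4, 0, 9, 15]
  [1, -7, 0, 13]
  [5, 0, 15, 0]
D(1):
  [0, 17, 7, 7]
  [4, 0, 9, 11]
  [1, -7, 0, 8]
  [5, 0, 12, 0]
D(2):
  [0, 17, 7, 7]
  [4, 0, 9, 11]
  [-3, -7, 0, 4]
  [4, 0, 9, 0]
D(3):
  [0, 0, 7, 7]
  [4, 0, 9, 11]
  [-3, -7, 0, 4]
  [4, 0, 9, 0]
D(4):
  [0, 0, 7, 7]
  [4, 0, 9, 11]
  [-3, -7, 0, 4]
  [4, 0, 9, 0]
Answer: W*[2][0] = -3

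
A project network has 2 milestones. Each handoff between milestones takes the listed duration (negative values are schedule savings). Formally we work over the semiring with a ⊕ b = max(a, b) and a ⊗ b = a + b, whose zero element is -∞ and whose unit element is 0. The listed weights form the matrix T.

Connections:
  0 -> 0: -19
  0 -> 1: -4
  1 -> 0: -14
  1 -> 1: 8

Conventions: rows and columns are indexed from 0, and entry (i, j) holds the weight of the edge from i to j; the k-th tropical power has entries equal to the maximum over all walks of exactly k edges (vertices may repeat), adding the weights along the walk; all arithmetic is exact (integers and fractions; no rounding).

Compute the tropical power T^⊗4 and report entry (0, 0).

T^⊗2:
  [-18, 4]
  [-6, 16]
T^⊗3:
  [-10, 12]
  [2, 24]
T^⊗4:
  [-2, 20]
  [10, 32]
Key observation: the optimum is the walk 0->1->1->1->0, with weight (-4) + 8 + 8 + (-14) = -2.
Optimal value attained by: walk 0->1->1->1->0.
Answer: (T^⊗4)[0][0] = -2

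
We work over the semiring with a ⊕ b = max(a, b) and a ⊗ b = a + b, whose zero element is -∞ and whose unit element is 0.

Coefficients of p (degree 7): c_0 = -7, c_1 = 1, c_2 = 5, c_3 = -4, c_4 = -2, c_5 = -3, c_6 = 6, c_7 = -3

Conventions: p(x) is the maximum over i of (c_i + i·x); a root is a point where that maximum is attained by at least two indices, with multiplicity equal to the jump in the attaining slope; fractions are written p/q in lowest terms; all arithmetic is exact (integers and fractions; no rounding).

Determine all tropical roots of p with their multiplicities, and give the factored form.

hull edge (i=0, c=-7) to (i=1, c=1): slope 8, span 1
hull edge (i=1, c=1) to (i=2, c=5): slope 4, span 1
hull edge (i=2, c=5) to (i=6, c=6): slope 1/4, span 4
hull edge (i=6, c=6) to (i=7, c=-3): slope -9, span 1
Factored form: p(x) = -3 ⊗ (x ⊕ (-8)) ⊗ (x ⊕ (-4)) ⊗ (x ⊕ (-1/4)) ⊗ (x ⊕ (-1/4)) ⊗ (x ⊕ (-1/4)) ⊗ (x ⊕ (-1/4)) ⊗ (x ⊕ 9)
Answer: roots = -8 (mult 1), -4 (mult 1), -1/4 (mult 4), 9 (mult 1)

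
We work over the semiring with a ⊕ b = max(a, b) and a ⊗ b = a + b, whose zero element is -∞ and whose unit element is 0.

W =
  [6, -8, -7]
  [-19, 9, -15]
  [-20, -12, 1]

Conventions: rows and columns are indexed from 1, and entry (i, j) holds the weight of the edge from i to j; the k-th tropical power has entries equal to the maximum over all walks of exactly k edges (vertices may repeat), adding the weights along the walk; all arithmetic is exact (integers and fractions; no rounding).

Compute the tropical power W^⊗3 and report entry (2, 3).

W^⊗2:
  [12, 1, -1]
  [-10, 18, -6]
  [-14, -3, 2]
W^⊗3:
  [18, 10, 5]
  [-1, 27, 3]
  [-8, 6, 3]
Key observation: the optimum is the walk 2->2->2->3, with weight 9 + 9 + (-15) = 3.
Optimal value attained by: walk 2->2->2->3.
Answer: (W^⊗3)[2][3] = 3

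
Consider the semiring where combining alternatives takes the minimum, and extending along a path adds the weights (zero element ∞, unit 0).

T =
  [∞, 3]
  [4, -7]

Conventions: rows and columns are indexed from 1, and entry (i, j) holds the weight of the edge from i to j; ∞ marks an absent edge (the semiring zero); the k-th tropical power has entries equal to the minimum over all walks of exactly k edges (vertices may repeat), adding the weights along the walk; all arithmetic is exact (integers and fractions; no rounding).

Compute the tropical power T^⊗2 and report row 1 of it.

T^⊗2:
  [7, -4]
  [-3, -14]
Answer: row 1 of T^⊗2 = [7, -4]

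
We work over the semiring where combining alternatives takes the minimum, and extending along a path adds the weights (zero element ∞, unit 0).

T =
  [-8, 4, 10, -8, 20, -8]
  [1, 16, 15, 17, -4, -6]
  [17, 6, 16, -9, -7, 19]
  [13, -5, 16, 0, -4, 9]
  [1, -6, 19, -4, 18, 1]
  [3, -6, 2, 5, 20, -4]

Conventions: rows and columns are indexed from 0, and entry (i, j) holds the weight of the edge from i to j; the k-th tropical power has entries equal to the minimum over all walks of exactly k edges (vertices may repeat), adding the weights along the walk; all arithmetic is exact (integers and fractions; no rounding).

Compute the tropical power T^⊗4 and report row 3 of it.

T^⊗2:
  [-16, -14, -6, -16, -12, -16]
  [-7, -12, -4, -8, 8, -10]
  [-6, -14, 7, -11, -13, -6]
  [-4, -10, 10, -8, -9, -11]
  [-7, -9, 3, -7, -10, -12]
  [-5, -10, -2, -7, -10, -12]
T^⊗3:
  [-24, -22, -14, -24, -20, -24]
  [-15, -16, -8, -15, -16, -18]
  [-14, -19, -4, -17, -18, -20]
  [-12, -17, -9, -13, -14, -16]
  [-15, -18, -10, -15, -13, -16]
  [-13, -18, -10, -14, -14, -16]
T^⊗4:
  [-32, -30, -22, -32, -28, -32]
  [-23, -24, -16, -23, -20, -23]
  [-22, -26, -18, -22, -23, -25]
  [-20, -22, -14, -20, -21, -23]
  [-23, -22, -14, -23, -22, -24]
  [-21, -22, -14, -21, -22, -24]
Answer: row 3 of T^⊗4 = [-20, -22, -14, -20, -21, -23]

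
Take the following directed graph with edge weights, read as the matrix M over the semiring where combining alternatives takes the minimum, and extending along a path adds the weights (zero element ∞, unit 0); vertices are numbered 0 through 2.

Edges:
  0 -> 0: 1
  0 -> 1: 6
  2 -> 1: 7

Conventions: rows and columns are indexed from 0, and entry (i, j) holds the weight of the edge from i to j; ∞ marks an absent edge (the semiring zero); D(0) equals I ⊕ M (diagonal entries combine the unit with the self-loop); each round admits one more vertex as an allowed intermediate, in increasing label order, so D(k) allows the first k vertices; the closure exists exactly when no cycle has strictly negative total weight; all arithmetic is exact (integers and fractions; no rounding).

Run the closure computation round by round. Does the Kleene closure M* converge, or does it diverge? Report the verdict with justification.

D(0):
  [0, 6, ∞]
  [∞, 0, ∞]
  [∞, 7, 0]
D(1):
  [0, 6, ∞]
  [∞, 0, ∞]
  [∞, 7, 0]
D(2):
  [0, 6, ∞]
  [∞, 0, ∞]
  [∞, 7, 0]
D(3):
  [0, 6, ∞]
  [∞, 0, ∞]
  [∞, 7, 0]
Key observation: every diagonal entry stays at the unit through all rounds, so no improving cycle exists.
Answer: CONVERGES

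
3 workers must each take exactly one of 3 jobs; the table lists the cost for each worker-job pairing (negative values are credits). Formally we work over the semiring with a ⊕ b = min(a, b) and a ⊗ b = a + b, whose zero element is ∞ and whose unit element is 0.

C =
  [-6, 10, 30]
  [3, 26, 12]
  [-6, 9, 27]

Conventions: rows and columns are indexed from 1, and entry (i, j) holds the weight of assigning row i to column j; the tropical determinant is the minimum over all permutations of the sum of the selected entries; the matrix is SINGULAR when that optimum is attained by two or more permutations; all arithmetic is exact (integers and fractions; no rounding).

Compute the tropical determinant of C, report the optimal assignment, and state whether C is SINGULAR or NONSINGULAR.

σ = (1, 2, 3): (-6) + 26 + 27 = 47
σ = (1, 3, 2): (-6) + 12 + 9 = 15
σ = (2, 1, 3): 10 + 3 + 27 = 40
σ = (2, 3, 1): 10 + 12 + (-6) = 16
σ = (3, 1, 2): 30 + 3 + 9 = 42
σ = (3, 2, 1): 30 + 26 + (-6) = 50
Optimal value attained by: σ = (1, 3, 2).
Answer: det⊕(C) = 15; verdict: NONSINGULAR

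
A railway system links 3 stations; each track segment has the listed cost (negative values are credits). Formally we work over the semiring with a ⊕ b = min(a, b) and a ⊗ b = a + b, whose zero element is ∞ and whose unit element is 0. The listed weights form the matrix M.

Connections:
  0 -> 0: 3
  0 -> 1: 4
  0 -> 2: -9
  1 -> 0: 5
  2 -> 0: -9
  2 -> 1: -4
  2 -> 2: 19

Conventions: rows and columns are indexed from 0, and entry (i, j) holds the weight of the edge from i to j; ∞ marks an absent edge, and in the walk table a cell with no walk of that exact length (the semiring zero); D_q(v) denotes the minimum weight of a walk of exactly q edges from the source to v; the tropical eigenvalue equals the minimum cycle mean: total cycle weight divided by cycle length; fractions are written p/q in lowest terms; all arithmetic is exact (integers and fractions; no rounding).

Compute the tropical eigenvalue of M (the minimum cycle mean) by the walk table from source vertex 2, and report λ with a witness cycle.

q=0: [∞, ∞, 0]
q=1: [-9, -4, 19]
q=2: [-6, -5, -18]
q=3: [-27, -22, -15]
Optimal cycle mean attained by: cycle 0->2->0, total (-9) + (-9), length 2.
Answer: λ = -9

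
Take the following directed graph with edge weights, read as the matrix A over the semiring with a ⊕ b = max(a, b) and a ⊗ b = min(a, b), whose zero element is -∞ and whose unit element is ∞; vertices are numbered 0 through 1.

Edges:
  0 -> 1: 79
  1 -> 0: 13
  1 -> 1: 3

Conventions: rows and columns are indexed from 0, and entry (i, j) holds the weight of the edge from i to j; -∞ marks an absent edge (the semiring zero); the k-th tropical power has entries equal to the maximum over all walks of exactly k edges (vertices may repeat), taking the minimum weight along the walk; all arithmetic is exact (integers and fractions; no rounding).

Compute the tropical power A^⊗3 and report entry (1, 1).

A^⊗2:
  [13, 3]
  [3, 13]
A^⊗3:
  [3, 13]
  [13, 3]
Key observation: the optimum is the walk 1->0->1->1, with weight 13 min 79 min 3 = 3.
Optimal value attained by: walk 1->0->1->1.
Answer: (A^⊗3)[1][1] = 3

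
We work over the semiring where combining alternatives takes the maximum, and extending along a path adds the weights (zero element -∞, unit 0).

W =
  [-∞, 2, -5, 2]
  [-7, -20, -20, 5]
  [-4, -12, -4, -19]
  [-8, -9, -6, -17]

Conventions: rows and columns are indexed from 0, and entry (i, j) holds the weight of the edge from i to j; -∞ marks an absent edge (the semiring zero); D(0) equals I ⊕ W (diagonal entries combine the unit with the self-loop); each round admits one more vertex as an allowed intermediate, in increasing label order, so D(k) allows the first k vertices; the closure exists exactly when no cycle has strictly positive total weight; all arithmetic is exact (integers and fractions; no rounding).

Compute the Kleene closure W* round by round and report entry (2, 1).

D(0):
  [0, 2, -5, 2]
  [-7, 0, -20, 5]
  [-4, -12, 0, -19]
  [-8, -9, -6, 0]
D(1):
  [0, 2, -5, 2]
  [-7, 0, -12, 5]
  [-4, -2, 0, -2]
  [-8, -6, -6, 0]
D(2):
  [0, 2, -5, 7]
  [-7, 0, -12, 5]
  [-4, -2, 0, 3]
  [-8, -6, -6, 0]
D(3):
  [0, 2, -5, 7]
  [-7, 0, -12, 5]
  [-4, -2, 0, 3]
  [-8, -6, -6, 0]
D(4):
  [0, 2, 1, 7]
  [-3, 0, -1, 5]
  [-4, -2, 0, 3]
  [-8, -6, -6, 0]
Answer: W*[2][1] = -2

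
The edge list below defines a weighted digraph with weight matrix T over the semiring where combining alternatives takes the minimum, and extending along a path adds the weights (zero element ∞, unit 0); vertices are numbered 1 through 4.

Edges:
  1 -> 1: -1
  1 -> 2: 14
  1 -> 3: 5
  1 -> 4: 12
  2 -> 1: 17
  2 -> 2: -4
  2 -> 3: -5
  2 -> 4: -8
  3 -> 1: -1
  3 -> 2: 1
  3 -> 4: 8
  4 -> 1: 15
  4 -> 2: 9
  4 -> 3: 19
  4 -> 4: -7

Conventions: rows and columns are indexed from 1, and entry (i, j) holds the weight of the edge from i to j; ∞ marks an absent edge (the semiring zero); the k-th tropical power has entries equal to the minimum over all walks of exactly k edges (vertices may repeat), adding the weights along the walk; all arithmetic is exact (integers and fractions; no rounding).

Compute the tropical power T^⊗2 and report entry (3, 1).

T^⊗2:
  [-2, 6, 4, 5]
  [-6, -8, -9, -15]
  [-2, -3, -4, -7]
  [8, 2, 4, -14]
Key observation: the optimum is the walk 3->1->1, with weight (-1) + (-1) = -2.
Optimal value attained by: walk 3->1->1.
Answer: (T^⊗2)[3][1] = -2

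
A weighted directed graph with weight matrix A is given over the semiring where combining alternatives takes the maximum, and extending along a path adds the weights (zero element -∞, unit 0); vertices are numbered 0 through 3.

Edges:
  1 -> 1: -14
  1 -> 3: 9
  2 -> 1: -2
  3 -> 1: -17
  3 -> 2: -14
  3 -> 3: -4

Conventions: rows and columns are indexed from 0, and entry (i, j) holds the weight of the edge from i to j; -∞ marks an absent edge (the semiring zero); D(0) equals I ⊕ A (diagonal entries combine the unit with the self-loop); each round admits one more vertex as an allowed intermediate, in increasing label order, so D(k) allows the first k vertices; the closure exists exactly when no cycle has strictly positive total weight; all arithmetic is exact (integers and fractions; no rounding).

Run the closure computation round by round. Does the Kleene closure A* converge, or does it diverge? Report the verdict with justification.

D(0):
  [0, -∞, -∞, -∞]
  [-∞, 0, -∞, 9]
  [-∞, -2, 0, -∞]
  [-∞, -17, -14, 0]
D(1):
  [0, -∞, -∞, -∞]
  [-∞, 0, -∞, 9]
  [-∞, -2, 0, -∞]
  [-∞, -17, -14, 0]
D(2):
  [0, -∞, -∞, -∞]
  [-∞, 0, -∞, 9]
  [-∞, -2, 0, 7]
  [-∞, -17, -14, 0]
D(3):
  [0, -∞, -∞, -∞]
  [-∞, 0, -∞, 9]
  [-∞, -2, 0, 7]
  [-∞, -16, -14, 0]
D(4):
  [0, -∞, -∞, -∞]
  [-∞, 0, -5, 9]
  [-∞, -2, 0, 7]
  [-∞, -16, -14, 0]
Key observation: every diagonal entry stays at the unit through all rounds, so no improving cycle exists.
Answer: CONVERGES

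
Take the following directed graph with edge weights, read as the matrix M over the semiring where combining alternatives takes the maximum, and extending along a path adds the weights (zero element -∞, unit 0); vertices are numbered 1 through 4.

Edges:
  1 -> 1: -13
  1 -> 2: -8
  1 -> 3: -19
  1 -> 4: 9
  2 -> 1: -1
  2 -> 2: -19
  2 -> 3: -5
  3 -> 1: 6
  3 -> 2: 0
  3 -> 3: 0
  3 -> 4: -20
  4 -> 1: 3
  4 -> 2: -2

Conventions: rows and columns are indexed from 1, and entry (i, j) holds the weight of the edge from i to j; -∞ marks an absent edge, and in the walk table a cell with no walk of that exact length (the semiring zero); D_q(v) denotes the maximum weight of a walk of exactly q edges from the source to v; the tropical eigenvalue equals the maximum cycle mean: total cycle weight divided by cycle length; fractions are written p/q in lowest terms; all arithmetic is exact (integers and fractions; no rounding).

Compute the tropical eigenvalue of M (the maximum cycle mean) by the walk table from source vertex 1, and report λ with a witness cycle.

q=0: [0, -∞, -∞, -∞]
q=1: [-13, -8, -19, 9]
q=2: [12, 7, -13, -4]
q=3: [6, 4, 2, 21]
q=4: [24, 19, 2, 15]
Optimal cycle mean attained by: cycle 1->4->1, total 9 + 3, length 2.
Answer: λ = 6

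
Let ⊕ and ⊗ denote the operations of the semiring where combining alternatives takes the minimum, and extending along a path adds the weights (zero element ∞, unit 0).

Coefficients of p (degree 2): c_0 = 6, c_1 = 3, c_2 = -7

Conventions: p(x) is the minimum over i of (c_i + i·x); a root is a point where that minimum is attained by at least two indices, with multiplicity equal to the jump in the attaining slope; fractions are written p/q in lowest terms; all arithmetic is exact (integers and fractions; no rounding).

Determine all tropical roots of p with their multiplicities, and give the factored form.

hull edge (i=0, c=6) to (i=2, c=-7): slope -13/2, span 2
Factored form: p(x) = -7 ⊗ (x ⊕ 13/2) ⊗ (x ⊕ 13/2)
Answer: roots = 13/2 (mult 2)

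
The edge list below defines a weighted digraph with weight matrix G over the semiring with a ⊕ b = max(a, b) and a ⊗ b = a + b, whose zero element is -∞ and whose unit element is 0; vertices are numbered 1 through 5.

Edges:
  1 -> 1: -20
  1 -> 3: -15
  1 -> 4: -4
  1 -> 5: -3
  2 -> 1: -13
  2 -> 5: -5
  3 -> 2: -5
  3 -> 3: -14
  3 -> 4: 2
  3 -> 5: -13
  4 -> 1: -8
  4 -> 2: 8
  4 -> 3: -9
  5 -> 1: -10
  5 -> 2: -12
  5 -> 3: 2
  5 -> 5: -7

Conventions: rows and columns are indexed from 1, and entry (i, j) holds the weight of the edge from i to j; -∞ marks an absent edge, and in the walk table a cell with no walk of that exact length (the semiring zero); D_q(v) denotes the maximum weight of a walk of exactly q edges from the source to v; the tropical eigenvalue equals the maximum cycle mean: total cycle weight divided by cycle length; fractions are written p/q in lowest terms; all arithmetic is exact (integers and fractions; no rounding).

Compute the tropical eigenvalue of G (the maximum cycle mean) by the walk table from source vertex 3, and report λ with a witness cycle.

q=0: [-∞, -∞, 0, -∞, -∞]
q=1: [-∞, -5, -14, 2, -13]
q=2: [-6, 10, -7, -12, -10]
q=3: [-3, -4, -8, -5, 5]
q=4: [-5, 3, 7, -6, -2]
q=5: [-10, 2, 0, 9, -2]
Optimal cycle mean attained by: cycle 2->5->3->4->2, total (-5) + 2 + 2 + 8, length 4.
Answer: λ = 7/4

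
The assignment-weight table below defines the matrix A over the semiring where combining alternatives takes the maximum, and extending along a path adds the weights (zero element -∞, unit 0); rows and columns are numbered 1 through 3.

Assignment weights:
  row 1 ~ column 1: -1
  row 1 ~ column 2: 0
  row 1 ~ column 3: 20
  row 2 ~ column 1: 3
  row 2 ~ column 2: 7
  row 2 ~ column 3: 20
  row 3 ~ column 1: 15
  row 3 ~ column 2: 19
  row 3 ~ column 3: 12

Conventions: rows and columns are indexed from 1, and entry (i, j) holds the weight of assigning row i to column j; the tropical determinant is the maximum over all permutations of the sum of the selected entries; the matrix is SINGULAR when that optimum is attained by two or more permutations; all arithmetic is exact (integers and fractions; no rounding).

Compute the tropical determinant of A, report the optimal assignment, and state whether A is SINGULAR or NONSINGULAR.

σ = (1, 2, 3): (-1) + 7 + 12 = 18
σ = (1, 3, 2): (-1) + 20 + 19 = 38
σ = (2, 1, 3): 0 + 3 + 12 = 15
σ = (2, 3, 1): 0 + 20 + 15 = 35
σ = (3, 1, 2): 20 + 3 + 19 = 42
σ = (3, 2, 1): 20 + 7 + 15 = 42
Optimal value attained by: σ = (3, 1, 2).
Answer: det⊕(A) = 42; verdict: SINGULAR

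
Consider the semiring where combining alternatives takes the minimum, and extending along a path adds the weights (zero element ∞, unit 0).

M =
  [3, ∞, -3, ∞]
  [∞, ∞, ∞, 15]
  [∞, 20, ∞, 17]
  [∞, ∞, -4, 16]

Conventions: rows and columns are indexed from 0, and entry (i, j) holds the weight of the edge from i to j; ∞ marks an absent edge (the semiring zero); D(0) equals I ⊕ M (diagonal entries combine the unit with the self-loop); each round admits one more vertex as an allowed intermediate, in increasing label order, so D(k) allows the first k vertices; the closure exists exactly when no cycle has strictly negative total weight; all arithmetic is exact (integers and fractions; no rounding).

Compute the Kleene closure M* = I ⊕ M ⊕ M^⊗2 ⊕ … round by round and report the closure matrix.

D(0):
  [0, ∞, -3, ∞]
  [∞, 0, ∞, 15]
  [∞, 20, 0, 17]
  [∞, ∞, -4, 0]
D(1):
  [0, ∞, -3, ∞]
  [∞, 0, ∞, 15]
  [∞, 20, 0, 17]
  [∞, ∞, -4, 0]
D(2):
  [0, ∞, -3, ∞]
  [∞, 0, ∞, 15]
  [∞, 20, 0, 17]
  [∞, ∞, -4, 0]
D(3):
  [0, 17, -3, 14]
  [∞, 0, ∞, 15]
  [∞, 20, 0, 17]
  [∞, 16, -4, 0]
D(4):
  [0, 17, -3, 14]
  [∞, 0, 11, 15]
  [∞, 20, 0, 17]
  [∞, 16, -4, 0]
Answer: M* = [[0, 17, -3, 14], [∞, 0, 11, 15], [∞, 20, 0, 17], [∞, 16, -4, 0]]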